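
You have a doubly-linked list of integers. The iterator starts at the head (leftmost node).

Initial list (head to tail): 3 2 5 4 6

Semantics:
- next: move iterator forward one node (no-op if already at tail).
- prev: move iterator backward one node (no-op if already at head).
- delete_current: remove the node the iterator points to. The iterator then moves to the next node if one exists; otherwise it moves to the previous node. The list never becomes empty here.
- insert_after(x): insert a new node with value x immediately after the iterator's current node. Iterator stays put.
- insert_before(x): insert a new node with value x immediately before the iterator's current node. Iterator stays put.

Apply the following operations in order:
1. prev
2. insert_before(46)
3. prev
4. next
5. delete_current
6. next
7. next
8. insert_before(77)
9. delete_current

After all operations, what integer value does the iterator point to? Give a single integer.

Answer: 6

Derivation:
After 1 (prev): list=[3, 2, 5, 4, 6] cursor@3
After 2 (insert_before(46)): list=[46, 3, 2, 5, 4, 6] cursor@3
After 3 (prev): list=[46, 3, 2, 5, 4, 6] cursor@46
After 4 (next): list=[46, 3, 2, 5, 4, 6] cursor@3
After 5 (delete_current): list=[46, 2, 5, 4, 6] cursor@2
After 6 (next): list=[46, 2, 5, 4, 6] cursor@5
After 7 (next): list=[46, 2, 5, 4, 6] cursor@4
After 8 (insert_before(77)): list=[46, 2, 5, 77, 4, 6] cursor@4
After 9 (delete_current): list=[46, 2, 5, 77, 6] cursor@6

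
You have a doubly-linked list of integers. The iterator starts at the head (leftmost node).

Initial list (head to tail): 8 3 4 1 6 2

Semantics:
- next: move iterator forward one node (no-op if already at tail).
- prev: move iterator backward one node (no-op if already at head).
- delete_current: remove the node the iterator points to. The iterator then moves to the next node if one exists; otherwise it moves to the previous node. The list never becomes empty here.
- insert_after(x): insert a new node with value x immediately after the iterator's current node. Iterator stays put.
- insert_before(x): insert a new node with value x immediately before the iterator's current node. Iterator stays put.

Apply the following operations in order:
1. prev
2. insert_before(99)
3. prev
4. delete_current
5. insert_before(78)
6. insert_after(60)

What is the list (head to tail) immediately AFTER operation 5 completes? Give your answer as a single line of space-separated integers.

Answer: 78 8 3 4 1 6 2

Derivation:
After 1 (prev): list=[8, 3, 4, 1, 6, 2] cursor@8
After 2 (insert_before(99)): list=[99, 8, 3, 4, 1, 6, 2] cursor@8
After 3 (prev): list=[99, 8, 3, 4, 1, 6, 2] cursor@99
After 4 (delete_current): list=[8, 3, 4, 1, 6, 2] cursor@8
After 5 (insert_before(78)): list=[78, 8, 3, 4, 1, 6, 2] cursor@8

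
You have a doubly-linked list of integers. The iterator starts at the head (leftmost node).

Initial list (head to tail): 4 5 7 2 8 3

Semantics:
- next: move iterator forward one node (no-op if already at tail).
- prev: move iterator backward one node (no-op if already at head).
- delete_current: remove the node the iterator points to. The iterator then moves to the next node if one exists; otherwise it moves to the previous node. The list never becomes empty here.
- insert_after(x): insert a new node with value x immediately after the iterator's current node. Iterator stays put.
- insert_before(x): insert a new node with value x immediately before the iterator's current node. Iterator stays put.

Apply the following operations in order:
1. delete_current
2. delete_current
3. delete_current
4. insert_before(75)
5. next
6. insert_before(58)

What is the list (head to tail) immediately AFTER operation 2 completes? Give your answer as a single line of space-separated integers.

Answer: 7 2 8 3

Derivation:
After 1 (delete_current): list=[5, 7, 2, 8, 3] cursor@5
After 2 (delete_current): list=[7, 2, 8, 3] cursor@7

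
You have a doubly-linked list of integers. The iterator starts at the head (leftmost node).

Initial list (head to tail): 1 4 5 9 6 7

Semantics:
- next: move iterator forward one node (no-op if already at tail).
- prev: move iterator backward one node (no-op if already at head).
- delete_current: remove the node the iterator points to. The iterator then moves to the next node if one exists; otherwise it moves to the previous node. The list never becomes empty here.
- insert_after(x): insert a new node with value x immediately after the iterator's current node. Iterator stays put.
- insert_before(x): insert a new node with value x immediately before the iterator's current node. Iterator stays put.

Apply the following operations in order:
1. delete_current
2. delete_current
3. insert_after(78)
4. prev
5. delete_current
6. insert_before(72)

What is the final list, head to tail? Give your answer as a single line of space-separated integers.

Answer: 72 78 9 6 7

Derivation:
After 1 (delete_current): list=[4, 5, 9, 6, 7] cursor@4
After 2 (delete_current): list=[5, 9, 6, 7] cursor@5
After 3 (insert_after(78)): list=[5, 78, 9, 6, 7] cursor@5
After 4 (prev): list=[5, 78, 9, 6, 7] cursor@5
After 5 (delete_current): list=[78, 9, 6, 7] cursor@78
After 6 (insert_before(72)): list=[72, 78, 9, 6, 7] cursor@78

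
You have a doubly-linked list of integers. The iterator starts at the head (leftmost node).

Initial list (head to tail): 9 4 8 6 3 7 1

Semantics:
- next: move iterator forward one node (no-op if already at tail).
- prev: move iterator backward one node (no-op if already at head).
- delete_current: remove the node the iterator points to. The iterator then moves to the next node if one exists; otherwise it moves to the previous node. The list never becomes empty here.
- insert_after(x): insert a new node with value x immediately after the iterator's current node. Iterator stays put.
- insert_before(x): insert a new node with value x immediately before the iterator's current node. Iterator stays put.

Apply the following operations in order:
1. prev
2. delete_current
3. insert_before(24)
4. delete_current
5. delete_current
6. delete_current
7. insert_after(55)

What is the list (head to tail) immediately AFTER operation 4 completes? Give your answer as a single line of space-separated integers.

Answer: 24 8 6 3 7 1

Derivation:
After 1 (prev): list=[9, 4, 8, 6, 3, 7, 1] cursor@9
After 2 (delete_current): list=[4, 8, 6, 3, 7, 1] cursor@4
After 3 (insert_before(24)): list=[24, 4, 8, 6, 3, 7, 1] cursor@4
After 4 (delete_current): list=[24, 8, 6, 3, 7, 1] cursor@8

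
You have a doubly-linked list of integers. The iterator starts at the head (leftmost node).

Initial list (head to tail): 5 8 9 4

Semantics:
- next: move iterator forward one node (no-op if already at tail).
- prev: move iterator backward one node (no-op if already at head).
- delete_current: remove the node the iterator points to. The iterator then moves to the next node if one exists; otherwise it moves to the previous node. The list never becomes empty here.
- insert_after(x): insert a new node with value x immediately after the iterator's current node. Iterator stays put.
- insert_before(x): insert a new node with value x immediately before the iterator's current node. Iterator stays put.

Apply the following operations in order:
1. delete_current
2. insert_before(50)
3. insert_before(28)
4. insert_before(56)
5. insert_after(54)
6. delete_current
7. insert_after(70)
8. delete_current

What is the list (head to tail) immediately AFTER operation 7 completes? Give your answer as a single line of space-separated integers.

After 1 (delete_current): list=[8, 9, 4] cursor@8
After 2 (insert_before(50)): list=[50, 8, 9, 4] cursor@8
After 3 (insert_before(28)): list=[50, 28, 8, 9, 4] cursor@8
After 4 (insert_before(56)): list=[50, 28, 56, 8, 9, 4] cursor@8
After 5 (insert_after(54)): list=[50, 28, 56, 8, 54, 9, 4] cursor@8
After 6 (delete_current): list=[50, 28, 56, 54, 9, 4] cursor@54
After 7 (insert_after(70)): list=[50, 28, 56, 54, 70, 9, 4] cursor@54

Answer: 50 28 56 54 70 9 4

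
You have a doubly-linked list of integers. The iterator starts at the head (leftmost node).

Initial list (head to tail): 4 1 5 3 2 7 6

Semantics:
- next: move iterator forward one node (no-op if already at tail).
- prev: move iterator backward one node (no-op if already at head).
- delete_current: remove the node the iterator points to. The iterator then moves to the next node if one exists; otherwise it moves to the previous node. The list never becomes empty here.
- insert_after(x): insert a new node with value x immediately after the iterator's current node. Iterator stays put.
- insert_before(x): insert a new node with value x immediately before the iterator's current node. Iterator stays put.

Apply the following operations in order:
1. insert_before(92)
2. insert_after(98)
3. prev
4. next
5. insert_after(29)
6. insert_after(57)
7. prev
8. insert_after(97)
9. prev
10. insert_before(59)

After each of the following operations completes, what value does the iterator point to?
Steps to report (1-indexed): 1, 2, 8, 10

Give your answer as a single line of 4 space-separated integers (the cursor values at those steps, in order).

Answer: 4 4 92 92

Derivation:
After 1 (insert_before(92)): list=[92, 4, 1, 5, 3, 2, 7, 6] cursor@4
After 2 (insert_after(98)): list=[92, 4, 98, 1, 5, 3, 2, 7, 6] cursor@4
After 3 (prev): list=[92, 4, 98, 1, 5, 3, 2, 7, 6] cursor@92
After 4 (next): list=[92, 4, 98, 1, 5, 3, 2, 7, 6] cursor@4
After 5 (insert_after(29)): list=[92, 4, 29, 98, 1, 5, 3, 2, 7, 6] cursor@4
After 6 (insert_after(57)): list=[92, 4, 57, 29, 98, 1, 5, 3, 2, 7, 6] cursor@4
After 7 (prev): list=[92, 4, 57, 29, 98, 1, 5, 3, 2, 7, 6] cursor@92
After 8 (insert_after(97)): list=[92, 97, 4, 57, 29, 98, 1, 5, 3, 2, 7, 6] cursor@92
After 9 (prev): list=[92, 97, 4, 57, 29, 98, 1, 5, 3, 2, 7, 6] cursor@92
After 10 (insert_before(59)): list=[59, 92, 97, 4, 57, 29, 98, 1, 5, 3, 2, 7, 6] cursor@92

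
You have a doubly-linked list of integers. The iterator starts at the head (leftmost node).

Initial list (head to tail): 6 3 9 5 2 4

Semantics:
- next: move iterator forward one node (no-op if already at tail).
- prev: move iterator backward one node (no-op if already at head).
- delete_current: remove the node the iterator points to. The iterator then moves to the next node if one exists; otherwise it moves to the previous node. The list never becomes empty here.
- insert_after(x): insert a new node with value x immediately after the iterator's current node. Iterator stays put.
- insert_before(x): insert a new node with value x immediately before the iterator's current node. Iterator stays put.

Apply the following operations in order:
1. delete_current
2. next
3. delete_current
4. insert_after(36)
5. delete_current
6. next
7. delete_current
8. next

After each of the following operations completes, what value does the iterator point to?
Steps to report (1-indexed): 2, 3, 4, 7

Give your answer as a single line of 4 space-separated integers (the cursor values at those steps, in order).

After 1 (delete_current): list=[3, 9, 5, 2, 4] cursor@3
After 2 (next): list=[3, 9, 5, 2, 4] cursor@9
After 3 (delete_current): list=[3, 5, 2, 4] cursor@5
After 4 (insert_after(36)): list=[3, 5, 36, 2, 4] cursor@5
After 5 (delete_current): list=[3, 36, 2, 4] cursor@36
After 6 (next): list=[3, 36, 2, 4] cursor@2
After 7 (delete_current): list=[3, 36, 4] cursor@4
After 8 (next): list=[3, 36, 4] cursor@4

Answer: 9 5 5 4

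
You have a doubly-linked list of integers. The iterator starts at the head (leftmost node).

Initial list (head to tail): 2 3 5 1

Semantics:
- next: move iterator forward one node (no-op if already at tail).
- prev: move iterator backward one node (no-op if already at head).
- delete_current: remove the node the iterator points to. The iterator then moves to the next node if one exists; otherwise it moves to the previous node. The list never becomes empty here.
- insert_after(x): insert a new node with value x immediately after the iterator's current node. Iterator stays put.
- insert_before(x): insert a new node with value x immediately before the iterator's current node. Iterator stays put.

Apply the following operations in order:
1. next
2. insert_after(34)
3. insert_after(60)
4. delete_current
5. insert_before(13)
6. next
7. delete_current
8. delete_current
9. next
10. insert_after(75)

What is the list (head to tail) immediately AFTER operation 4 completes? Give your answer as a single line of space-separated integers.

After 1 (next): list=[2, 3, 5, 1] cursor@3
After 2 (insert_after(34)): list=[2, 3, 34, 5, 1] cursor@3
After 3 (insert_after(60)): list=[2, 3, 60, 34, 5, 1] cursor@3
After 4 (delete_current): list=[2, 60, 34, 5, 1] cursor@60

Answer: 2 60 34 5 1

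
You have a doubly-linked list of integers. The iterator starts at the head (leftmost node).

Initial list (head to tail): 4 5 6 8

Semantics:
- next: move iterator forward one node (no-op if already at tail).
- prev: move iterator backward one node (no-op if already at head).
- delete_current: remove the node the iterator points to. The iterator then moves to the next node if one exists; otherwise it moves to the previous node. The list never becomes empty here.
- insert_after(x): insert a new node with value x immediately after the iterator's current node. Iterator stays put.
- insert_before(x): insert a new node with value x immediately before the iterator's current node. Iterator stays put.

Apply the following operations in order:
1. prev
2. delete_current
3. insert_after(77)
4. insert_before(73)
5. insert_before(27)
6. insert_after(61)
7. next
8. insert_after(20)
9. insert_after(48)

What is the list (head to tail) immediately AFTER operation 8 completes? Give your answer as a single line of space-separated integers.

After 1 (prev): list=[4, 5, 6, 8] cursor@4
After 2 (delete_current): list=[5, 6, 8] cursor@5
After 3 (insert_after(77)): list=[5, 77, 6, 8] cursor@5
After 4 (insert_before(73)): list=[73, 5, 77, 6, 8] cursor@5
After 5 (insert_before(27)): list=[73, 27, 5, 77, 6, 8] cursor@5
After 6 (insert_after(61)): list=[73, 27, 5, 61, 77, 6, 8] cursor@5
After 7 (next): list=[73, 27, 5, 61, 77, 6, 8] cursor@61
After 8 (insert_after(20)): list=[73, 27, 5, 61, 20, 77, 6, 8] cursor@61

Answer: 73 27 5 61 20 77 6 8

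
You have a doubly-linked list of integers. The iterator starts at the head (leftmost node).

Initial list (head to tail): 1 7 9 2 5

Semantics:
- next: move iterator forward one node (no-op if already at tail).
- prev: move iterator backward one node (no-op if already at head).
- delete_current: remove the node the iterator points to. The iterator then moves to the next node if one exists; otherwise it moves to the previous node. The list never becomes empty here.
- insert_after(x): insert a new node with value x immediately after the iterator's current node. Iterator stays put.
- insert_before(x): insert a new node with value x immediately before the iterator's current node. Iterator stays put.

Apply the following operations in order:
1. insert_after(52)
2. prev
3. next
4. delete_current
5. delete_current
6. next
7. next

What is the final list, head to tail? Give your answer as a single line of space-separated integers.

Answer: 1 9 2 5

Derivation:
After 1 (insert_after(52)): list=[1, 52, 7, 9, 2, 5] cursor@1
After 2 (prev): list=[1, 52, 7, 9, 2, 5] cursor@1
After 3 (next): list=[1, 52, 7, 9, 2, 5] cursor@52
After 4 (delete_current): list=[1, 7, 9, 2, 5] cursor@7
After 5 (delete_current): list=[1, 9, 2, 5] cursor@9
After 6 (next): list=[1, 9, 2, 5] cursor@2
After 7 (next): list=[1, 9, 2, 5] cursor@5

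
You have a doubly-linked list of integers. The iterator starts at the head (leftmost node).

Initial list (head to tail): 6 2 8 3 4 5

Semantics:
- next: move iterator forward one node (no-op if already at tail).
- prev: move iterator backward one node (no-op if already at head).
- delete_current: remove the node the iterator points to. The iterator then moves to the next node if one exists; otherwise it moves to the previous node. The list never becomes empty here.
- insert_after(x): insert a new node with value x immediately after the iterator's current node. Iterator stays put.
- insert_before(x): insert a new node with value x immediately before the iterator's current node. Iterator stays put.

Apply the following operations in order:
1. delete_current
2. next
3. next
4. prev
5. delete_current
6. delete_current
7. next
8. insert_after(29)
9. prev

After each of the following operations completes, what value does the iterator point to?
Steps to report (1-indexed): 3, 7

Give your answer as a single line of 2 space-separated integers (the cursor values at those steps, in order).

Answer: 3 5

Derivation:
After 1 (delete_current): list=[2, 8, 3, 4, 5] cursor@2
After 2 (next): list=[2, 8, 3, 4, 5] cursor@8
After 3 (next): list=[2, 8, 3, 4, 5] cursor@3
After 4 (prev): list=[2, 8, 3, 4, 5] cursor@8
After 5 (delete_current): list=[2, 3, 4, 5] cursor@3
After 6 (delete_current): list=[2, 4, 5] cursor@4
After 7 (next): list=[2, 4, 5] cursor@5
After 8 (insert_after(29)): list=[2, 4, 5, 29] cursor@5
After 9 (prev): list=[2, 4, 5, 29] cursor@4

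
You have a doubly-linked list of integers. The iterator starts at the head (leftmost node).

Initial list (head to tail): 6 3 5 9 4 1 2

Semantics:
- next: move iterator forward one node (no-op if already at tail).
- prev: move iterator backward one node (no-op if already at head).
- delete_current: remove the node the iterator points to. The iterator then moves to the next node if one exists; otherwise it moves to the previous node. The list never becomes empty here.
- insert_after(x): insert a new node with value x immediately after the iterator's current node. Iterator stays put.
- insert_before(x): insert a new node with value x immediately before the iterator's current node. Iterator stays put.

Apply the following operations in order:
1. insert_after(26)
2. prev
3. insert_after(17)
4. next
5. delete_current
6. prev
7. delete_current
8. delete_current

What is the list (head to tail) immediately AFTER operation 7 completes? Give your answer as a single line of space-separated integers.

Answer: 26 3 5 9 4 1 2

Derivation:
After 1 (insert_after(26)): list=[6, 26, 3, 5, 9, 4, 1, 2] cursor@6
After 2 (prev): list=[6, 26, 3, 5, 9, 4, 1, 2] cursor@6
After 3 (insert_after(17)): list=[6, 17, 26, 3, 5, 9, 4, 1, 2] cursor@6
After 4 (next): list=[6, 17, 26, 3, 5, 9, 4, 1, 2] cursor@17
After 5 (delete_current): list=[6, 26, 3, 5, 9, 4, 1, 2] cursor@26
After 6 (prev): list=[6, 26, 3, 5, 9, 4, 1, 2] cursor@6
After 7 (delete_current): list=[26, 3, 5, 9, 4, 1, 2] cursor@26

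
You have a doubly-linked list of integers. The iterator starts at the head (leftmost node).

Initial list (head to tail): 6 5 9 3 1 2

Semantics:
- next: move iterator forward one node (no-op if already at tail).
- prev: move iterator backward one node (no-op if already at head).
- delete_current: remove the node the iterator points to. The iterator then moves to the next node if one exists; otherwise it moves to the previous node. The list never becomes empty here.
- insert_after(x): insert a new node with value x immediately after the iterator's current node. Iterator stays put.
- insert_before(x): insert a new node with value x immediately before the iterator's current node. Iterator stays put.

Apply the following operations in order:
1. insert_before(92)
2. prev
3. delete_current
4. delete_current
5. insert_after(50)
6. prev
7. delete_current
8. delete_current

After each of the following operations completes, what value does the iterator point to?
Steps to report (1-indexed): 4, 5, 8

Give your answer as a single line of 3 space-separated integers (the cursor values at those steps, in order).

Answer: 5 5 9

Derivation:
After 1 (insert_before(92)): list=[92, 6, 5, 9, 3, 1, 2] cursor@6
After 2 (prev): list=[92, 6, 5, 9, 3, 1, 2] cursor@92
After 3 (delete_current): list=[6, 5, 9, 3, 1, 2] cursor@6
After 4 (delete_current): list=[5, 9, 3, 1, 2] cursor@5
After 5 (insert_after(50)): list=[5, 50, 9, 3, 1, 2] cursor@5
After 6 (prev): list=[5, 50, 9, 3, 1, 2] cursor@5
After 7 (delete_current): list=[50, 9, 3, 1, 2] cursor@50
After 8 (delete_current): list=[9, 3, 1, 2] cursor@9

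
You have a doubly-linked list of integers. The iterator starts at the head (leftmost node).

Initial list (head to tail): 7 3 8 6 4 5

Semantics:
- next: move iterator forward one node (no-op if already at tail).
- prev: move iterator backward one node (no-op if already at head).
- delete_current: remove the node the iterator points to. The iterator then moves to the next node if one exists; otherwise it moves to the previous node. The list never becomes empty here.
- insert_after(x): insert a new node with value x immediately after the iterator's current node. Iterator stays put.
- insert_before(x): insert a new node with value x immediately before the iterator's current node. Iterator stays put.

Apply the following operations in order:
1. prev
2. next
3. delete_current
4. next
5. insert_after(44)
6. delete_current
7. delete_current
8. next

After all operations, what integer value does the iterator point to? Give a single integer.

After 1 (prev): list=[7, 3, 8, 6, 4, 5] cursor@7
After 2 (next): list=[7, 3, 8, 6, 4, 5] cursor@3
After 3 (delete_current): list=[7, 8, 6, 4, 5] cursor@8
After 4 (next): list=[7, 8, 6, 4, 5] cursor@6
After 5 (insert_after(44)): list=[7, 8, 6, 44, 4, 5] cursor@6
After 6 (delete_current): list=[7, 8, 44, 4, 5] cursor@44
After 7 (delete_current): list=[7, 8, 4, 5] cursor@4
After 8 (next): list=[7, 8, 4, 5] cursor@5

Answer: 5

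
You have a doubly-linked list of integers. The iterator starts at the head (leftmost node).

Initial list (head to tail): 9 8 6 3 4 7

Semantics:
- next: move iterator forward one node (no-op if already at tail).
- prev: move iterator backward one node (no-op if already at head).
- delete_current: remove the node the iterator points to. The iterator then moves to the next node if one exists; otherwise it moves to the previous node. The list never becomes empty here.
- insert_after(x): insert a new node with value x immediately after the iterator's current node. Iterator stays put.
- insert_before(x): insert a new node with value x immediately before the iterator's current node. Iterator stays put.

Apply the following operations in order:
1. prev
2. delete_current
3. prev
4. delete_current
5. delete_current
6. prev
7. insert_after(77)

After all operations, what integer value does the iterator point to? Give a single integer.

Answer: 3

Derivation:
After 1 (prev): list=[9, 8, 6, 3, 4, 7] cursor@9
After 2 (delete_current): list=[8, 6, 3, 4, 7] cursor@8
After 3 (prev): list=[8, 6, 3, 4, 7] cursor@8
After 4 (delete_current): list=[6, 3, 4, 7] cursor@6
After 5 (delete_current): list=[3, 4, 7] cursor@3
After 6 (prev): list=[3, 4, 7] cursor@3
After 7 (insert_after(77)): list=[3, 77, 4, 7] cursor@3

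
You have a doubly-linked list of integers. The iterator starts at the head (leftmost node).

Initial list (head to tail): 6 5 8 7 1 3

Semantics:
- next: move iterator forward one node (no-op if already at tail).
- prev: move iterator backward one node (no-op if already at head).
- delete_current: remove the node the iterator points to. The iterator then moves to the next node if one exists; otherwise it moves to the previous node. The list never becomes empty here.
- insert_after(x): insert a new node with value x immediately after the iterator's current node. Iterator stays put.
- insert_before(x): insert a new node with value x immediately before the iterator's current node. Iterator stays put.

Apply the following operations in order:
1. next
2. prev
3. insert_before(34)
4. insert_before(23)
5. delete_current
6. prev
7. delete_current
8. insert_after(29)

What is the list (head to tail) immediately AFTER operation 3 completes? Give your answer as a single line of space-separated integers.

After 1 (next): list=[6, 5, 8, 7, 1, 3] cursor@5
After 2 (prev): list=[6, 5, 8, 7, 1, 3] cursor@6
After 3 (insert_before(34)): list=[34, 6, 5, 8, 7, 1, 3] cursor@6

Answer: 34 6 5 8 7 1 3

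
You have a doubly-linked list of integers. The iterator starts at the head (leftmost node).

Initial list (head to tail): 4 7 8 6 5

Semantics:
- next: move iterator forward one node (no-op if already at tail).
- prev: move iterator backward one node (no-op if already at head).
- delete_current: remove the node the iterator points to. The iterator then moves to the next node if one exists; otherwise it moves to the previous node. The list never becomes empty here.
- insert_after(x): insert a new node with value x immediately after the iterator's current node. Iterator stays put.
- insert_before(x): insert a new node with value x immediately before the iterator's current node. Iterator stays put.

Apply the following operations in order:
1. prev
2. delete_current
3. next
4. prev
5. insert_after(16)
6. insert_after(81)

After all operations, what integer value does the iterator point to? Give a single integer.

Answer: 7

Derivation:
After 1 (prev): list=[4, 7, 8, 6, 5] cursor@4
After 2 (delete_current): list=[7, 8, 6, 5] cursor@7
After 3 (next): list=[7, 8, 6, 5] cursor@8
After 4 (prev): list=[7, 8, 6, 5] cursor@7
After 5 (insert_after(16)): list=[7, 16, 8, 6, 5] cursor@7
After 6 (insert_after(81)): list=[7, 81, 16, 8, 6, 5] cursor@7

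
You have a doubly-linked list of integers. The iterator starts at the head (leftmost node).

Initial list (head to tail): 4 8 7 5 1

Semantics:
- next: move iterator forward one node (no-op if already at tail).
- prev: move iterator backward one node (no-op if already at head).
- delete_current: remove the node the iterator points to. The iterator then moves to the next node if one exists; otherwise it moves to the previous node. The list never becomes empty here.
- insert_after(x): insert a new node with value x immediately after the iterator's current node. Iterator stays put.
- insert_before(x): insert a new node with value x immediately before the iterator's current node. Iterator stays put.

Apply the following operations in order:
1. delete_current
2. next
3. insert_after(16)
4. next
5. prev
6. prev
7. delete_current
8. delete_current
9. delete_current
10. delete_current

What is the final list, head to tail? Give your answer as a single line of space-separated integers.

Answer: 1

Derivation:
After 1 (delete_current): list=[8, 7, 5, 1] cursor@8
After 2 (next): list=[8, 7, 5, 1] cursor@7
After 3 (insert_after(16)): list=[8, 7, 16, 5, 1] cursor@7
After 4 (next): list=[8, 7, 16, 5, 1] cursor@16
After 5 (prev): list=[8, 7, 16, 5, 1] cursor@7
After 6 (prev): list=[8, 7, 16, 5, 1] cursor@8
After 7 (delete_current): list=[7, 16, 5, 1] cursor@7
After 8 (delete_current): list=[16, 5, 1] cursor@16
After 9 (delete_current): list=[5, 1] cursor@5
After 10 (delete_current): list=[1] cursor@1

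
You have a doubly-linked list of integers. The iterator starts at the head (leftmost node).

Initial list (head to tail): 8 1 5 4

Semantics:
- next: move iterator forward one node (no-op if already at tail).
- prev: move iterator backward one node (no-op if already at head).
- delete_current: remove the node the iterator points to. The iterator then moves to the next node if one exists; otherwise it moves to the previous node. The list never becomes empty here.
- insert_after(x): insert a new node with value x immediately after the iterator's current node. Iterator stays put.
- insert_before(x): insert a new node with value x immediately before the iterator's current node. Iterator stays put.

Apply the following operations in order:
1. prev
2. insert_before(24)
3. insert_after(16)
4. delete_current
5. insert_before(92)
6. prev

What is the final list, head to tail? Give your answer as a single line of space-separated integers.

After 1 (prev): list=[8, 1, 5, 4] cursor@8
After 2 (insert_before(24)): list=[24, 8, 1, 5, 4] cursor@8
After 3 (insert_after(16)): list=[24, 8, 16, 1, 5, 4] cursor@8
After 4 (delete_current): list=[24, 16, 1, 5, 4] cursor@16
After 5 (insert_before(92)): list=[24, 92, 16, 1, 5, 4] cursor@16
After 6 (prev): list=[24, 92, 16, 1, 5, 4] cursor@92

Answer: 24 92 16 1 5 4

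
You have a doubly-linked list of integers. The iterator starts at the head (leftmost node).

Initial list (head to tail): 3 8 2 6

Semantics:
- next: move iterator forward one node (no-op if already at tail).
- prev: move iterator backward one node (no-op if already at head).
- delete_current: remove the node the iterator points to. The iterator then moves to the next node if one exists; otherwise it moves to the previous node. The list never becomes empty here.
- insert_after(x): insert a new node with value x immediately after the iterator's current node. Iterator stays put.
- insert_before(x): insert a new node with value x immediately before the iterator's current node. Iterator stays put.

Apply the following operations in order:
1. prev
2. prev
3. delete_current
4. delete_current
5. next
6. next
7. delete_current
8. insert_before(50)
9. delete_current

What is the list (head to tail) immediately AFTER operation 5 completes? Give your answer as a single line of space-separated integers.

After 1 (prev): list=[3, 8, 2, 6] cursor@3
After 2 (prev): list=[3, 8, 2, 6] cursor@3
After 3 (delete_current): list=[8, 2, 6] cursor@8
After 4 (delete_current): list=[2, 6] cursor@2
After 5 (next): list=[2, 6] cursor@6

Answer: 2 6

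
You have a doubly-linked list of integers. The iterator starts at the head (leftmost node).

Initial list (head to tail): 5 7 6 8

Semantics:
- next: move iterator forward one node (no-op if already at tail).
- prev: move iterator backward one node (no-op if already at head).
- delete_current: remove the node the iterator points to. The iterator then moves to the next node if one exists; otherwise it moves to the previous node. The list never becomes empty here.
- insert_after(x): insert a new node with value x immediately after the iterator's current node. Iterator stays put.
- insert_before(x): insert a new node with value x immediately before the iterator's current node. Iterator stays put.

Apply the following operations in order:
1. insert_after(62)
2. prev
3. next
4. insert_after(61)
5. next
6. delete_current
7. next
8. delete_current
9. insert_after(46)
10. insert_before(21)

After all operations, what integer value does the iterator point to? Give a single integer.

After 1 (insert_after(62)): list=[5, 62, 7, 6, 8] cursor@5
After 2 (prev): list=[5, 62, 7, 6, 8] cursor@5
After 3 (next): list=[5, 62, 7, 6, 8] cursor@62
After 4 (insert_after(61)): list=[5, 62, 61, 7, 6, 8] cursor@62
After 5 (next): list=[5, 62, 61, 7, 6, 8] cursor@61
After 6 (delete_current): list=[5, 62, 7, 6, 8] cursor@7
After 7 (next): list=[5, 62, 7, 6, 8] cursor@6
After 8 (delete_current): list=[5, 62, 7, 8] cursor@8
After 9 (insert_after(46)): list=[5, 62, 7, 8, 46] cursor@8
After 10 (insert_before(21)): list=[5, 62, 7, 21, 8, 46] cursor@8

Answer: 8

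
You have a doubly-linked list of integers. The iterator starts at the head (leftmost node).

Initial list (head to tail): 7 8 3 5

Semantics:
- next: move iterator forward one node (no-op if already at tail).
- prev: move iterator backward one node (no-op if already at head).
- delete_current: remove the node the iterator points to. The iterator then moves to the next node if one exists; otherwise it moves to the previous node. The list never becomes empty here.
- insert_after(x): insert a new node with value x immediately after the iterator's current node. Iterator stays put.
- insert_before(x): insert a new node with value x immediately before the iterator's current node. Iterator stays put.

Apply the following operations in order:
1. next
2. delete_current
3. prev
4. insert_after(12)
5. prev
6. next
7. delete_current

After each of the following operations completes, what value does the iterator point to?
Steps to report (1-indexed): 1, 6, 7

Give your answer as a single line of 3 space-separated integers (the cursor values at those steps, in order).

After 1 (next): list=[7, 8, 3, 5] cursor@8
After 2 (delete_current): list=[7, 3, 5] cursor@3
After 3 (prev): list=[7, 3, 5] cursor@7
After 4 (insert_after(12)): list=[7, 12, 3, 5] cursor@7
After 5 (prev): list=[7, 12, 3, 5] cursor@7
After 6 (next): list=[7, 12, 3, 5] cursor@12
After 7 (delete_current): list=[7, 3, 5] cursor@3

Answer: 8 12 3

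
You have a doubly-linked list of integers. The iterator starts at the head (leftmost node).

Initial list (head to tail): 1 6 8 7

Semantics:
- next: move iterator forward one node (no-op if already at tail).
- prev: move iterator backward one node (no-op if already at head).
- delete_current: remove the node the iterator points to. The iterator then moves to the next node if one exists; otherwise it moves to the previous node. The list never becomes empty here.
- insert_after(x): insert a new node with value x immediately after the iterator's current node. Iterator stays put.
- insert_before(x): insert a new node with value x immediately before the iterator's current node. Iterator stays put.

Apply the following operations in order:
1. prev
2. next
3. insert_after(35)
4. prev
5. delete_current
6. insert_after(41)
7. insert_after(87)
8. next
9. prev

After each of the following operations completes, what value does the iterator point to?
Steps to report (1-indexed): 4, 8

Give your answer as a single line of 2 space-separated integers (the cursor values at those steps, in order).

After 1 (prev): list=[1, 6, 8, 7] cursor@1
After 2 (next): list=[1, 6, 8, 7] cursor@6
After 3 (insert_after(35)): list=[1, 6, 35, 8, 7] cursor@6
After 4 (prev): list=[1, 6, 35, 8, 7] cursor@1
After 5 (delete_current): list=[6, 35, 8, 7] cursor@6
After 6 (insert_after(41)): list=[6, 41, 35, 8, 7] cursor@6
After 7 (insert_after(87)): list=[6, 87, 41, 35, 8, 7] cursor@6
After 8 (next): list=[6, 87, 41, 35, 8, 7] cursor@87
After 9 (prev): list=[6, 87, 41, 35, 8, 7] cursor@6

Answer: 1 87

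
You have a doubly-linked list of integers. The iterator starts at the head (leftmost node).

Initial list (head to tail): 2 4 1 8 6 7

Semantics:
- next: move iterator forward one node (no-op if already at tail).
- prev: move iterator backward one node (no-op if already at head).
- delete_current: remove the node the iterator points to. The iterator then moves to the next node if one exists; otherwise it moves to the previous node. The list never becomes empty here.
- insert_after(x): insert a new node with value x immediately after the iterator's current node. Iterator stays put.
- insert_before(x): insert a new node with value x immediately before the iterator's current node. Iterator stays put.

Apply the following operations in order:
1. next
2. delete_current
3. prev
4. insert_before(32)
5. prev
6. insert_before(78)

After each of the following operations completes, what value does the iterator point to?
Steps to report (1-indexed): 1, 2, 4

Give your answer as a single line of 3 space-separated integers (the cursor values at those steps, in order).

Answer: 4 1 2

Derivation:
After 1 (next): list=[2, 4, 1, 8, 6, 7] cursor@4
After 2 (delete_current): list=[2, 1, 8, 6, 7] cursor@1
After 3 (prev): list=[2, 1, 8, 6, 7] cursor@2
After 4 (insert_before(32)): list=[32, 2, 1, 8, 6, 7] cursor@2
After 5 (prev): list=[32, 2, 1, 8, 6, 7] cursor@32
After 6 (insert_before(78)): list=[78, 32, 2, 1, 8, 6, 7] cursor@32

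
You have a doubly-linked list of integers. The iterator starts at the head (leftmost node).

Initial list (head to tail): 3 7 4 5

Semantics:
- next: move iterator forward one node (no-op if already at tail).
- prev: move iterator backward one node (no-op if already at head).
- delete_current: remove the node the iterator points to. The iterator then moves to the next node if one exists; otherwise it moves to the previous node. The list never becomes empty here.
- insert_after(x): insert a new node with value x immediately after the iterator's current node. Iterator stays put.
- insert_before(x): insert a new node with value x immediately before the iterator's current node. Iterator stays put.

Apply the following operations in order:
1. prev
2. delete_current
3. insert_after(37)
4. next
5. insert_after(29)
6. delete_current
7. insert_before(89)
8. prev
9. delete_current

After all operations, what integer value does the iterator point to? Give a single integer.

Answer: 29

Derivation:
After 1 (prev): list=[3, 7, 4, 5] cursor@3
After 2 (delete_current): list=[7, 4, 5] cursor@7
After 3 (insert_after(37)): list=[7, 37, 4, 5] cursor@7
After 4 (next): list=[7, 37, 4, 5] cursor@37
After 5 (insert_after(29)): list=[7, 37, 29, 4, 5] cursor@37
After 6 (delete_current): list=[7, 29, 4, 5] cursor@29
After 7 (insert_before(89)): list=[7, 89, 29, 4, 5] cursor@29
After 8 (prev): list=[7, 89, 29, 4, 5] cursor@89
After 9 (delete_current): list=[7, 29, 4, 5] cursor@29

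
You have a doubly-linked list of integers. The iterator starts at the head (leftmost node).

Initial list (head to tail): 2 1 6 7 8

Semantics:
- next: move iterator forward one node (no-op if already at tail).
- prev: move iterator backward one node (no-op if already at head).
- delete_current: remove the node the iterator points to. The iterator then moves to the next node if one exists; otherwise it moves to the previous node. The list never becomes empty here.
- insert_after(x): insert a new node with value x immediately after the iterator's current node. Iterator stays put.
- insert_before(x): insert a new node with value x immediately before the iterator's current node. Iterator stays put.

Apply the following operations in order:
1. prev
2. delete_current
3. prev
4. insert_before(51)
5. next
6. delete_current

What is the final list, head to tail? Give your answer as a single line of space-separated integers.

Answer: 51 1 7 8

Derivation:
After 1 (prev): list=[2, 1, 6, 7, 8] cursor@2
After 2 (delete_current): list=[1, 6, 7, 8] cursor@1
After 3 (prev): list=[1, 6, 7, 8] cursor@1
After 4 (insert_before(51)): list=[51, 1, 6, 7, 8] cursor@1
After 5 (next): list=[51, 1, 6, 7, 8] cursor@6
After 6 (delete_current): list=[51, 1, 7, 8] cursor@7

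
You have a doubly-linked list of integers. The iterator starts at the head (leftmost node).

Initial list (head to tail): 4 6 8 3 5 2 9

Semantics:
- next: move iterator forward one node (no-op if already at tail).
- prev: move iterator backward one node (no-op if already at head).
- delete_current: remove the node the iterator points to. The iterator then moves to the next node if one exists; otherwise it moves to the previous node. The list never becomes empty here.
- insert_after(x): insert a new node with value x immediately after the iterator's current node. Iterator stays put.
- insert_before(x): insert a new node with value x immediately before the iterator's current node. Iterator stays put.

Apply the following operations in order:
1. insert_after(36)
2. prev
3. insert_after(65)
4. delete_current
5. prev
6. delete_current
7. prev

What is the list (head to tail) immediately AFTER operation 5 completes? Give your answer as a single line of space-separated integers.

Answer: 65 36 6 8 3 5 2 9

Derivation:
After 1 (insert_after(36)): list=[4, 36, 6, 8, 3, 5, 2, 9] cursor@4
After 2 (prev): list=[4, 36, 6, 8, 3, 5, 2, 9] cursor@4
After 3 (insert_after(65)): list=[4, 65, 36, 6, 8, 3, 5, 2, 9] cursor@4
After 4 (delete_current): list=[65, 36, 6, 8, 3, 5, 2, 9] cursor@65
After 5 (prev): list=[65, 36, 6, 8, 3, 5, 2, 9] cursor@65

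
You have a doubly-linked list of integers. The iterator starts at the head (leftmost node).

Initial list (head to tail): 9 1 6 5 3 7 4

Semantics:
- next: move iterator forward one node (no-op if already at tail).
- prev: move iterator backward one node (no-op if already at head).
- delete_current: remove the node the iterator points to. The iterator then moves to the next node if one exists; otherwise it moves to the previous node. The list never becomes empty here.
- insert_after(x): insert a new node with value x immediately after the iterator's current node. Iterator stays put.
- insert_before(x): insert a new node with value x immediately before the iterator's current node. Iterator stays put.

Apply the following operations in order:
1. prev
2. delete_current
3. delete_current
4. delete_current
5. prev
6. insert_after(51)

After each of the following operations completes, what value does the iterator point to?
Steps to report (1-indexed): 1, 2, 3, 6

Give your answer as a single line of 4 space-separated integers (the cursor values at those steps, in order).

Answer: 9 1 6 5

Derivation:
After 1 (prev): list=[9, 1, 6, 5, 3, 7, 4] cursor@9
After 2 (delete_current): list=[1, 6, 5, 3, 7, 4] cursor@1
After 3 (delete_current): list=[6, 5, 3, 7, 4] cursor@6
After 4 (delete_current): list=[5, 3, 7, 4] cursor@5
After 5 (prev): list=[5, 3, 7, 4] cursor@5
After 6 (insert_after(51)): list=[5, 51, 3, 7, 4] cursor@5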